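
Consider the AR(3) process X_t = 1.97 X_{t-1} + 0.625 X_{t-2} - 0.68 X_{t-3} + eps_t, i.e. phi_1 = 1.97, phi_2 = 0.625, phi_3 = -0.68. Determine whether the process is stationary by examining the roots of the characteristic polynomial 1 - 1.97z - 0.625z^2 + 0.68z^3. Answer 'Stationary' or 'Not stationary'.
\text{Not stationary}

The AR(p) characteristic polynomial is P(z) = 1 - 1.97z - 0.625z^2 + 0.68z^3.
Stationarity requires all roots to lie outside the unit circle, i.e. |z| > 1 for every root.
Degree 3: look for a simple real root z0 first, then factor out (1 - z/z0) and solve the remaining quadratic.
Testing z0 = 2: P(2) = 1 + (-1.97)(2) + (-0.625)(2)^2 + (0.68)(2)^3
  = 1 + (-3.94) + (-2.5) + (5.44) = 0.  So z_0 = 2 is a root, |z_0| = 2.
Divide out the factor (1 - 0.5 z) = (1 - z/z0) (since 1/z0 = 0.5):
  P(z) = (1 - 0.5 z)(1 + (-1.47) z + (-1.36) z^2)
  [check: z-coef -1.47 - (0.5) = -1.97; z^2-coef -1.36 - (0.5)(-1.47) = -0.625; z^3-coef -(0.5)(-1.36) = 0.68.]
Remaining roots from the quadratic factor 1 + (-1.47) z + (-1.36) z^2:
  Set 1 + (-1.47) z + (-1.36) z^2 = 0, i.e. a z^2 + b z + c = 0 with a = -1.36, b = -1.47, c = 1.
  Discriminant D = b^2 - 4ac = (-1.47)^2 - 4*(-1.36)*1 = 2.1609 - (-5.44) = 7.6009.
  D >= 0, so the roots are real: z = (-b +/- sqrt(D)) / (2a) = (1.47 +/- 2.756973) / (-2.72).
    z_1 = (1.47 + 2.756973) / (-2.72) = -1.554,   |z_1| = 1.554.
    z_2 = (1.47 - 2.756973) / (-2.72) = 0.4732,   |z_2| = 0.4732.
Moduli of all roots: 2.0000, 1.5540, 0.4732.
All moduli strictly greater than 1? No.
Verdict: Not stationary.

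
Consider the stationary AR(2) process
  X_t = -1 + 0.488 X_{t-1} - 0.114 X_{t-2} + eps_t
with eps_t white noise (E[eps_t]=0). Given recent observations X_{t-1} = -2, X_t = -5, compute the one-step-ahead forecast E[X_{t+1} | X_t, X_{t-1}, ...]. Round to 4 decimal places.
E[X_{t+1} \mid \mathcal F_t] = -3.2120

For an AR(p) model X_t = c + sum_i phi_i X_{t-i} + eps_t, the
one-step-ahead conditional mean is
  E[X_{t+1} | X_t, ...] = c + sum_i phi_i X_{t+1-i}.
Substitute known values:
  E[X_{t+1} | ...] = -1 + (0.488) * (-5) + (-0.114) * (-2)
                   = -3.2120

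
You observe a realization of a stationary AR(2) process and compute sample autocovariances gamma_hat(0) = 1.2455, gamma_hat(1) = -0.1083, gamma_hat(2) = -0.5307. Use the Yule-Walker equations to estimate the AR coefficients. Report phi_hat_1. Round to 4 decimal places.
\hat\phi_{1} = -0.1249

The Yule-Walker equations for an AR(p) process read, in matrix form,
  Gamma_p phi = r_p,   with   (Gamma_p)_{ij} = gamma(|i - j|),
                       (r_p)_i = gamma(i),   i,j = 1..p.
Substitute the sample gammas (Toeplitz matrix and right-hand side of size 2):
  Gamma_p = [[1.2455, -0.1083], [-0.1083, 1.2455]]
  r_p     = [-0.1083, -0.5307]
Written out:
  1.2455 phi_1 - 0.1083 phi_2 = -0.1083
  -0.1083 phi_1 + 1.2455 phi_2 = -0.5307
Solve by Cramer's rule:
  det = gamma(0)^2 - gamma(1)^2 = (1.2455)^2 - (-0.1083)^2 = 1.55127025 - 0.01172889 = 1.53954136
  phi_hat_1 = [gamma(1) gamma(0) - gamma(1) gamma(2)] / det = [(-0.1083)(1.2455) - (-0.1083)(-0.5307)] / 1.53954136 = -0.19236246 / 1.53954136 = -0.1249
  phi_hat_2 = [gamma(0) gamma(2) - gamma(1)^2] / det = [(1.2455)(-0.5307) - (-0.1083)^2] / 1.53954136 = -0.67271574 / 1.53954136 = -0.437
So phi_hat = [-0.1249, -0.4370].
Therefore phi_hat_1 = -0.1249.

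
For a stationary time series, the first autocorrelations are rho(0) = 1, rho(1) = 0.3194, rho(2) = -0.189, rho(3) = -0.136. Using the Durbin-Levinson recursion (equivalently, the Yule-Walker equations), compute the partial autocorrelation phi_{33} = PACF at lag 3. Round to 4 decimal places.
\phi_{33} = 0.0590

The PACF at lag k is phi_{kk}, the last component of the solution
to the Yule-Walker system G_k phi = r_k where
  (G_k)_{ij} = rho(|i - j|), (r_k)_i = rho(i), i,j = 1..k.
Equivalently, Durbin-Levinson gives phi_{kk} iteratively:
  phi_{11} = rho(1)
  phi_{kk} = [rho(k) - sum_{j=1..k-1} phi_{k-1,j} rho(k-j)]
            / [1 - sum_{j=1..k-1} phi_{k-1,j} rho(j)],
  phi_{k,j} = phi_{k-1,j} - phi_{kk} phi_{k-1,k-j},  j = 1..k-1.
Step k = 1:
  phi_11 = rho(1) = 0.3194.
Step k = 2:
  phi_22 = [rho(2) - phi_11 rho(1)] / [1 - phi_11 rho(1)] = [-0.189 - (0.3194)(0.3194)] / [1 - (0.3194)(0.3194)]
         = -0.29101636 / 0.89798364 = -0.324078.
  Update: phi_21 = phi_11 - phi_22 phi_11 = 0.3194 - (-0.324078)(0.3194) = 0.42291.
Step k = 3:
  phi_33 = [rho(3) - phi_21 rho(2) - phi_22 rho(1)] / [1 - phi_21 rho(1) - phi_22 rho(2)]
    numerator   = -0.136 - (0.42291)(-0.189) - (-0.324078)(0.3194) = 0.04744044
    denominator = 1 - (0.42291)(0.3194) - (-0.324078)(-0.189) = 0.80367176
  phi_33 = 0.04744044 / 0.80367176 = 0.059.
Therefore phi_{33} = 0.0590.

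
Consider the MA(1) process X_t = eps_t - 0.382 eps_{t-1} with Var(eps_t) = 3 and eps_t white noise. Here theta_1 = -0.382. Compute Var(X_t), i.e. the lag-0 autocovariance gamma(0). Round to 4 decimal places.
\gamma(0) = 3.4378

For an MA(q) process X_t = eps_t + sum_i theta_i eps_{t-i} with
Var(eps_t) = sigma^2, the variance is
  gamma(0) = sigma^2 * (1 + sum_i theta_i^2).
  sum_i theta_i^2 = (-0.382)^2 = 0.145924.
  gamma(0) = 3 * (1 + 0.145924) = 3 * 1.145924 = 3.437772, which rounds to 3.4378.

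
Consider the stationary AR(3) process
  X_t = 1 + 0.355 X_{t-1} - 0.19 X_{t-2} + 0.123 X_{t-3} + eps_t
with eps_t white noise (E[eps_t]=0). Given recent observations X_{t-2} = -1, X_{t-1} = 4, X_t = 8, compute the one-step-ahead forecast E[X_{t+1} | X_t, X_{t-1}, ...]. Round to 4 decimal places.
E[X_{t+1} \mid \mathcal F_t] = 2.9570

For an AR(p) model X_t = c + sum_i phi_i X_{t-i} + eps_t, the
one-step-ahead conditional mean is
  E[X_{t+1} | X_t, ...] = c + sum_i phi_i X_{t+1-i}.
Substitute known values:
  E[X_{t+1} | ...] = 1 + (0.355) * (8) + (-0.19) * (4) + (0.123) * (-1)
                   = 2.9570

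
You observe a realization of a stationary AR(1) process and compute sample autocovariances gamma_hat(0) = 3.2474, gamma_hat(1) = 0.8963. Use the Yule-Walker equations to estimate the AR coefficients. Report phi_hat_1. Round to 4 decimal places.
\hat\phi_{1} = 0.2760

The Yule-Walker equations for an AR(p) process read, in matrix form,
  Gamma_p phi = r_p,   with   (Gamma_p)_{ij} = gamma(|i - j|),
                       (r_p)_i = gamma(i),   i,j = 1..p.
Substitute the sample gammas (Toeplitz matrix and right-hand side of size 1):
  Gamma_p = [[3.2474]]
  r_p     = [0.8963]
With p = 1 this is the single equation gamma(0) phi_1 = gamma(1):
  phi_hat_1 = gamma(1) / gamma(0) = 0.8963 / 3.2474 = 0.2760.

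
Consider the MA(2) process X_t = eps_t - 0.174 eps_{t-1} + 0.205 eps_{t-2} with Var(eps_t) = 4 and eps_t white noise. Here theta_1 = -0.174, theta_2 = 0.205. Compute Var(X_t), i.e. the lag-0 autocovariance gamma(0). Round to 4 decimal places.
\gamma(0) = 4.2892

For an MA(q) process X_t = eps_t + sum_i theta_i eps_{t-i} with
Var(eps_t) = sigma^2, the variance is
  gamma(0) = sigma^2 * (1 + sum_i theta_i^2).
  sum_i theta_i^2 = (-0.174)^2 + (0.205)^2 = 0.030276 + 0.042025 = 0.072301.
  gamma(0) = 4 * (1 + 0.072301) = 4 * 1.072301 = 4.289204, which rounds to 4.2892.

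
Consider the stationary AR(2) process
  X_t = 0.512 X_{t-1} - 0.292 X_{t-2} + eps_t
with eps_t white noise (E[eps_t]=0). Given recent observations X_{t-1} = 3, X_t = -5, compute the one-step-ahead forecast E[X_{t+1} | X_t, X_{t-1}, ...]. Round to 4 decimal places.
E[X_{t+1} \mid \mathcal F_t] = -3.4360

For an AR(p) model X_t = c + sum_i phi_i X_{t-i} + eps_t, the
one-step-ahead conditional mean is
  E[X_{t+1} | X_t, ...] = c + sum_i phi_i X_{t+1-i}.
Substitute known values:
  E[X_{t+1} | ...] = (0.512) * (-5) + (-0.292) * (3)
                   = -3.4360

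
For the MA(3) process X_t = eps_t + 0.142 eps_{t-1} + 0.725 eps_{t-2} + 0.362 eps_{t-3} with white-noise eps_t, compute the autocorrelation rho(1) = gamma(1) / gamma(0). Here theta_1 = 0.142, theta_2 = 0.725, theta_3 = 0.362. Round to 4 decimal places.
\rho(1) = 0.3026

For an MA(q) process with theta_0 = 1, the autocovariance is
  gamma(k) = sigma^2 * sum_{i=0..q-k} theta_i * theta_{i+k},
and rho(k) = gamma(k) / gamma(0). Sigma^2 cancels.
  numerator   = (1)*(0.142) + (0.142)*(0.725) + (0.725)*(0.362) = 0.5074.
  denominator = (1)^2 + (0.142)^2 + (0.725)^2 + (0.362)^2 = 1.676833.
  rho(1) = 0.5074 / 1.676833 = 0.3026.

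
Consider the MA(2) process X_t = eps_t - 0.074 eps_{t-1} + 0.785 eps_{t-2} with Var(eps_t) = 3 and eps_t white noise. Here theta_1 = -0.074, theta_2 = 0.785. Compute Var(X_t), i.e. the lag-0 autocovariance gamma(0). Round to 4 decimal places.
\gamma(0) = 4.8651

For an MA(q) process X_t = eps_t + sum_i theta_i eps_{t-i} with
Var(eps_t) = sigma^2, the variance is
  gamma(0) = sigma^2 * (1 + sum_i theta_i^2).
  sum_i theta_i^2 = (-0.074)^2 + (0.785)^2 = 0.005476 + 0.616225 = 0.621701.
  gamma(0) = 3 * (1 + 0.621701) = 3 * 1.621701 = 4.865103, which rounds to 4.8651.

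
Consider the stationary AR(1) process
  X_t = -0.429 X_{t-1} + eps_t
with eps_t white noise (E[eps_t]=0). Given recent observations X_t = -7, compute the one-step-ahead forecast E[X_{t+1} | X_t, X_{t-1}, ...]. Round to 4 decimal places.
E[X_{t+1} \mid \mathcal F_t] = 3.0030

For an AR(p) model X_t = c + sum_i phi_i X_{t-i} + eps_t, the
one-step-ahead conditional mean is
  E[X_{t+1} | X_t, ...] = c + sum_i phi_i X_{t+1-i}.
Substitute known values:
  E[X_{t+1} | ...] = (-0.429) * (-7)
                   = 3.0030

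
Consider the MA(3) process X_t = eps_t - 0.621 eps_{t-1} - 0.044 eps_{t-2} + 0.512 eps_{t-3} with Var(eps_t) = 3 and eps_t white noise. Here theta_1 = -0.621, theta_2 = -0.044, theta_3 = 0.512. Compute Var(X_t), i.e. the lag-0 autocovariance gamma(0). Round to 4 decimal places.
\gamma(0) = 4.9492

For an MA(q) process X_t = eps_t + sum_i theta_i eps_{t-i} with
Var(eps_t) = sigma^2, the variance is
  gamma(0) = sigma^2 * (1 + sum_i theta_i^2).
  sum_i theta_i^2 = (-0.621)^2 + (-0.044)^2 + (0.512)^2 = 0.385641 + 0.001936 + 0.262144 = 0.649721.
  gamma(0) = 3 * (1 + 0.649721) = 3 * 1.649721 = 4.949163, which rounds to 4.9492.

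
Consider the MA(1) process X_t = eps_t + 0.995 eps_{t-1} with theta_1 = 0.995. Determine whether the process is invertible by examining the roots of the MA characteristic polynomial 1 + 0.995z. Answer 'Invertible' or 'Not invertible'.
\text{Invertible}

The MA(q) characteristic polynomial is P(z) = 1 + 0.995z.
Invertibility requires all roots to lie outside the unit circle, i.e. |z| > 1 for every root.
This is linear in z: 1 + (0.995) z = 0  =>  z = -1/(0.995) = -1.005025,  |z| = 1.005025.
Moduli of all roots: 1.0050.
All moduli strictly greater than 1? Yes.
Verdict: Invertible.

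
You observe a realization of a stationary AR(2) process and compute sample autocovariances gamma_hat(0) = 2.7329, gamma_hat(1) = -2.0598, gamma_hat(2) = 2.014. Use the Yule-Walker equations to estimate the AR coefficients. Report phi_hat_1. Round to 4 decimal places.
\hat\phi_{1} = -0.4590

The Yule-Walker equations for an AR(p) process read, in matrix form,
  Gamma_p phi = r_p,   with   (Gamma_p)_{ij} = gamma(|i - j|),
                       (r_p)_i = gamma(i),   i,j = 1..p.
Substitute the sample gammas (Toeplitz matrix and right-hand side of size 2):
  Gamma_p = [[2.7329, -2.0598], [-2.0598, 2.7329]]
  r_p     = [-2.0598, 2.014]
Written out:
  2.7329 phi_1 - 2.0598 phi_2 = -2.0598
  -2.0598 phi_1 + 2.7329 phi_2 = 2.014
Solve by Cramer's rule:
  det = gamma(0)^2 - gamma(1)^2 = (2.7329)^2 - (-2.0598)^2 = 7.46874241 - 4.24277604 = 3.22596637
  phi_hat_1 = [gamma(1) gamma(0) - gamma(1) gamma(2)] / det = [(-2.0598)(2.7329) - (-2.0598)(2.014)] / 3.22596637 = -1.48079022 / 3.22596637 = -0.459
  phi_hat_2 = [gamma(0) gamma(2) - gamma(1)^2] / det = [(2.7329)(2.014) - (-2.0598)^2] / 3.22596637 = 1.26128456 / 3.22596637 = 0.391
So phi_hat = [-0.4590, 0.3910].
Therefore phi_hat_1 = -0.4590.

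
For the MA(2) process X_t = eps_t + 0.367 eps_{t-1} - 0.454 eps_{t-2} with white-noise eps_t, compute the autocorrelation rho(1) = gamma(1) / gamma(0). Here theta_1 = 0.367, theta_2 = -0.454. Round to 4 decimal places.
\rho(1) = 0.1494

For an MA(q) process with theta_0 = 1, the autocovariance is
  gamma(k) = sigma^2 * sum_{i=0..q-k} theta_i * theta_{i+k},
and rho(k) = gamma(k) / gamma(0). Sigma^2 cancels.
  numerator   = (1)*(0.367) + (0.367)*(-0.454) = 0.200382.
  denominator = (1)^2 + (0.367)^2 + (-0.454)^2 = 1.340805.
  rho(1) = 0.200382 / 1.340805 = 0.1494.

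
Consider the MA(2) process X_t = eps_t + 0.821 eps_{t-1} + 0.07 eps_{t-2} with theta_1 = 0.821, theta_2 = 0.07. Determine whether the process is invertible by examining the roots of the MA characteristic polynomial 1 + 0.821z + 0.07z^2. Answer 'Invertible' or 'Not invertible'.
\text{Invertible}

The MA(q) characteristic polynomial is P(z) = 1 + 0.821z + 0.07z^2.
Invertibility requires all roots to lie outside the unit circle, i.e. |z| > 1 for every root.
Set 1 + (0.821) z + (0.07) z^2 = 0, i.e. a z^2 + b z + c = 0 with a = 0.07, b = 0.821, c = 1.
Discriminant D = b^2 - 4ac = (0.821)^2 - 4*(0.07)*1 = 0.674041 - (0.28) = 0.394041.
D >= 0, so the roots are real: z = (-b +/- sqrt(D)) / (2a) = (-0.821 +/- 0.627727) / (0.14).
  z_1 = (-0.821 + 0.627727) / (0.14) = -1.3805,   |z_1| = 1.3805.
  z_2 = (-0.821 - 0.627727) / (0.14) = -10.348,   |z_2| = 10.348.
Moduli of all roots: 1.3805, 10.3480.
All moduli strictly greater than 1? Yes.
Verdict: Invertible.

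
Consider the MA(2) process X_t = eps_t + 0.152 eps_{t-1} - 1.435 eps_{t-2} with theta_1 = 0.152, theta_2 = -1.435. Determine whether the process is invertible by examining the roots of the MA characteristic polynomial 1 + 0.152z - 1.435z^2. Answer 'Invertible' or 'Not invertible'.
\text{Not invertible}

The MA(q) characteristic polynomial is P(z) = 1 + 0.152z - 1.435z^2.
Invertibility requires all roots to lie outside the unit circle, i.e. |z| > 1 for every root.
Set 1 + (0.152) z + (-1.435) z^2 = 0, i.e. a z^2 + b z + c = 0 with a = -1.435, b = 0.152, c = 1.
Discriminant D = b^2 - 4ac = (0.152)^2 - 4*(-1.435)*1 = 0.023104 - (-5.74) = 5.763104.
D >= 0, so the roots are real: z = (-b +/- sqrt(D)) / (2a) = (-0.152 +/- 2.400647) / (-2.87).
  z_1 = (-0.152 + 2.400647) / (-2.87) = -0.7835,   |z_1| = 0.7835.
  z_2 = (-0.152 - 2.400647) / (-2.87) = 0.8894,   |z_2| = 0.8894.
Moduli of all roots: 0.7835, 0.8894.
All moduli strictly greater than 1? No.
Verdict: Not invertible.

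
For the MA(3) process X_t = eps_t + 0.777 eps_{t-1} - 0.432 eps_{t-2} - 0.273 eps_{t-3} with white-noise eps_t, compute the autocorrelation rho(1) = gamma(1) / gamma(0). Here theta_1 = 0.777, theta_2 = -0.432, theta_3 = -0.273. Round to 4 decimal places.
\rho(1) = 0.2999

For an MA(q) process with theta_0 = 1, the autocovariance is
  gamma(k) = sigma^2 * sum_{i=0..q-k} theta_i * theta_{i+k},
and rho(k) = gamma(k) / gamma(0). Sigma^2 cancels.
  numerator   = (1)*(0.777) + (0.777)*(-0.432) + (-0.432)*(-0.273) = 0.559272.
  denominator = (1)^2 + (0.777)^2 + (-0.432)^2 + (-0.273)^2 = 1.864882.
  rho(1) = 0.559272 / 1.864882 = 0.2999.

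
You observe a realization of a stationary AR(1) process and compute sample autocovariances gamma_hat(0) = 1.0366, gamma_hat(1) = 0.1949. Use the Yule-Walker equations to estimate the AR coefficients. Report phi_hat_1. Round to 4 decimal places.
\hat\phi_{1} = 0.1880

The Yule-Walker equations for an AR(p) process read, in matrix form,
  Gamma_p phi = r_p,   with   (Gamma_p)_{ij} = gamma(|i - j|),
                       (r_p)_i = gamma(i),   i,j = 1..p.
Substitute the sample gammas (Toeplitz matrix and right-hand side of size 1):
  Gamma_p = [[1.0366]]
  r_p     = [0.1949]
With p = 1 this is the single equation gamma(0) phi_1 = gamma(1):
  phi_hat_1 = gamma(1) / gamma(0) = 0.1949 / 1.0366 = 0.1880.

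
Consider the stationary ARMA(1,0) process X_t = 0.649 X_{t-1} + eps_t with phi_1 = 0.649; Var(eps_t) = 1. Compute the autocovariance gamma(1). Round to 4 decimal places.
\gamma(1) = 1.1213

Multiply the model equation by X_{t-k} and take expectations. With theta_0 = psi_0 = 1 and psi_j the MA(infinity) weights, this gives
  gamma(k) - sum_i phi_i gamma(k-i) = c_k,
  c_k = sigma^2 * sum_{j=k..q} theta_j psi_{j-k}   (c_k = 0 for k > q),
using gamma(-m) = gamma(m).
Pure AR (q = 0): c_0 = sigma^2 = 1, c_k = 0 for k >= 1.
Equations for k = 0 and k = 1 (AR order 1):
  gamma(0) = phi_1 gamma(1) + c_0
  gamma(1) = phi_1 gamma(0) + c_1
Substituting the second into the first: gamma(0) (1 - phi_1^2) = c_0 + phi_1 c_1, so
  gamma(0) = c_0 / (1 - phi_1^2) = 1 / (1 - (0.649)^2) = 1 / 0.578799 = 1.727715.
  gamma(1) = phi_1 gamma(0) = (0.649)(1.727715) = 1.121287.
Therefore gamma(1) = 1.1213 (to 4 decimal places).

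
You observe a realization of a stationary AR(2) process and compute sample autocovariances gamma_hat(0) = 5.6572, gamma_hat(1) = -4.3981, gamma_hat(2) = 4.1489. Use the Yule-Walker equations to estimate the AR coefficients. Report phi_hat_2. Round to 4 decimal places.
\hat\phi_{2} = 0.3260

The Yule-Walker equations for an AR(p) process read, in matrix form,
  Gamma_p phi = r_p,   with   (Gamma_p)_{ij} = gamma(|i - j|),
                       (r_p)_i = gamma(i),   i,j = 1..p.
Substitute the sample gammas (Toeplitz matrix and right-hand side of size 2):
  Gamma_p = [[5.6572, -4.3981], [-4.3981, 5.6572]]
  r_p     = [-4.3981, 4.1489]
Written out:
  5.6572 phi_1 - 4.3981 phi_2 = -4.3981
  -4.3981 phi_1 + 5.6572 phi_2 = 4.1489
Solve by Cramer's rule:
  det = gamma(0)^2 - gamma(1)^2 = (5.6572)^2 - (-4.3981)^2 = 32.00391184 - 19.34328361 = 12.66062823
  phi_hat_1 = [gamma(1) gamma(0) - gamma(1) gamma(2)] / det = [(-4.3981)(5.6572) - (-4.3981)(4.1489)] / 12.66062823 = -6.63365423 / 12.66062823 = -0.524
  phi_hat_2 = [gamma(0) gamma(2) - gamma(1)^2] / det = [(5.6572)(4.1489) - (-4.3981)^2] / 12.66062823 = 4.12787347 / 12.66062823 = 0.326
So phi_hat = [-0.5240, 0.3260].
Therefore phi_hat_2 = 0.3260.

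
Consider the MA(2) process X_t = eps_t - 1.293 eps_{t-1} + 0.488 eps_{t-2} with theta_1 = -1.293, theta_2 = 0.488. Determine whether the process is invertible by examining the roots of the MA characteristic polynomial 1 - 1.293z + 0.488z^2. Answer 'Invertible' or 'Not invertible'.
\text{Invertible}

The MA(q) characteristic polynomial is P(z) = 1 - 1.293z + 0.488z^2.
Invertibility requires all roots to lie outside the unit circle, i.e. |z| > 1 for every root.
Set 1 + (-1.293) z + (0.488) z^2 = 0, i.e. a z^2 + b z + c = 0 with a = 0.488, b = -1.293, c = 1.
Discriminant D = b^2 - 4ac = (-1.293)^2 - 4*(0.488)*1 = 1.671849 - (1.952) = -0.280151.
D < 0, so the roots are the complex-conjugate pair z = (-b +/- i sqrt(-D)) / (2a) = 1.3248 +/- 0.5423i.
For a conjugate pair |z|^2 = z * conj(z) = (product of roots) = c/a = 1/(0.488) = 2.04918, so |z| = sqrt(2.04918) = 1.4315 for both roots.
Moduli of all roots: 1.4315, 1.4315.
All moduli strictly greater than 1? Yes.
Verdict: Invertible.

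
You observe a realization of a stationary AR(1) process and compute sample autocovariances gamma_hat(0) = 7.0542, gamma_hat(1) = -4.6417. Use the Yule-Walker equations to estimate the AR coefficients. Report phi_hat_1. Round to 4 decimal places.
\hat\phi_{1} = -0.6580

The Yule-Walker equations for an AR(p) process read, in matrix form,
  Gamma_p phi = r_p,   with   (Gamma_p)_{ij} = gamma(|i - j|),
                       (r_p)_i = gamma(i),   i,j = 1..p.
Substitute the sample gammas (Toeplitz matrix and right-hand side of size 1):
  Gamma_p = [[7.0542]]
  r_p     = [-4.6417]
With p = 1 this is the single equation gamma(0) phi_1 = gamma(1):
  phi_hat_1 = gamma(1) / gamma(0) = -4.6417 / 7.0542 = -0.6580.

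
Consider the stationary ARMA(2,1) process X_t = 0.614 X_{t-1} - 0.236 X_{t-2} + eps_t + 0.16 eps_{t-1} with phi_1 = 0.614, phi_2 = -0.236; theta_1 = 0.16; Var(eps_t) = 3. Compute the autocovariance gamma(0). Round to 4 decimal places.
\gamma(0) = 4.9962

Multiply the model equation by X_{t-k} and take expectations. With theta_0 = psi_0 = 1 and psi_j the MA(infinity) weights, this gives
  gamma(k) - sum_i phi_i gamma(k-i) = c_k,
  c_k = sigma^2 * sum_{j=k..q} theta_j psi_{j-k}   (c_k = 0 for k > q),
using gamma(-m) = gamma(m).
psi-weights needed (psi_j = theta_j + sum_i phi_i psi_{j-i}):
  psi_1 = theta_1 + phi_1 = 0.16 + (0.614) = 0.774
Right-hand sides:
  c_0 = sigma^2 (1 + theta_1 psi_1) = 3 * (1 + (0.16)(0.774)) = 3 * 1.12384 = 3.37152
  c_1 = sigma^2 theta_1 = 3 * (0.16) = 0.48
  c_2 = 0
Equations for k = 0, 1, 2 (AR order 2, c_2 = 0):
  (E0) gamma(0) = phi_1 gamma(1) + phi_2 gamma(2) + c_0
  (E1) gamma(1) = phi_1 gamma(0) + phi_2 gamma(1) + c_1
  (E2) gamma(2) = phi_1 gamma(1) + phi_2 gamma(0)
From (E1): gamma(1) = A gamma(0) + B with
  A = phi_1 / (1 - phi_2) = 0.614 / 1.236 = 0.496764,   B = c_1 / (1 - phi_2) = 0.48 / 1.236 = 0.38835.
Insert (E2) into (E0): gamma(0) (1 - phi_2^2) = phi_1 (1 + phi_2) gamma(1) + c_0.
  phi_1 (1 + phi_2) = (0.614)(0.764) = 0.469096,   1 - phi_2^2 = 0.944304.
Replace gamma(1) by A gamma(0) + B and collect gamma(0):
  gamma(0) [0.944304 - (0.469096)(0.496764)] = (0.469096)(0.38835) + 3.37152
  gamma(0) * 0.711274 = 3.553693
  gamma(0) = 3.553693 / 0.711274 = 4.996236.
Therefore gamma(0) = 4.9962 (to 4 decimal places).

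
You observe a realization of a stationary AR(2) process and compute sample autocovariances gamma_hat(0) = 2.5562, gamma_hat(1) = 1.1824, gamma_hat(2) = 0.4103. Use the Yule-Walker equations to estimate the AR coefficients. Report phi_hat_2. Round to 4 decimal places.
\hat\phi_{2} = -0.0680

The Yule-Walker equations for an AR(p) process read, in matrix form,
  Gamma_p phi = r_p,   with   (Gamma_p)_{ij} = gamma(|i - j|),
                       (r_p)_i = gamma(i),   i,j = 1..p.
Substitute the sample gammas (Toeplitz matrix and right-hand side of size 2):
  Gamma_p = [[2.5562, 1.1824], [1.1824, 2.5562]]
  r_p     = [1.1824, 0.4103]
Written out:
  2.5562 phi_1 + 1.1824 phi_2 = 1.1824
  1.1824 phi_1 + 2.5562 phi_2 = 0.4103
Solve by Cramer's rule:
  det = gamma(0)^2 - gamma(1)^2 = (2.5562)^2 - (1.1824)^2 = 6.53415844 - 1.39806976 = 5.13608868
  phi_hat_1 = [gamma(1) gamma(0) - gamma(1) gamma(2)] / det = [(1.1824)(2.5562) - (1.1824)(0.4103)] / 5.13608868 = 2.53731216 / 5.13608868 = 0.494
  phi_hat_2 = [gamma(0) gamma(2) - gamma(1)^2] / det = [(2.5562)(0.4103) - (1.1824)^2] / 5.13608868 = -0.3492609 / 5.13608868 = -0.068
So phi_hat = [0.4940, -0.0680].
Therefore phi_hat_2 = -0.0680.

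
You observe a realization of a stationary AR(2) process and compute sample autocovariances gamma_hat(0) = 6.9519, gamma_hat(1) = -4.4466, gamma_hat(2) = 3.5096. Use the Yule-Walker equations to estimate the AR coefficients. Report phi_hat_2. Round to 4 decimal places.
\hat\phi_{2} = 0.1620

The Yule-Walker equations for an AR(p) process read, in matrix form,
  Gamma_p phi = r_p,   with   (Gamma_p)_{ij} = gamma(|i - j|),
                       (r_p)_i = gamma(i),   i,j = 1..p.
Substitute the sample gammas (Toeplitz matrix and right-hand side of size 2):
  Gamma_p = [[6.9519, -4.4466], [-4.4466, 6.9519]]
  r_p     = [-4.4466, 3.5096]
Written out:
  6.9519 phi_1 - 4.4466 phi_2 = -4.4466
  -4.4466 phi_1 + 6.9519 phi_2 = 3.5096
Solve by Cramer's rule:
  det = gamma(0)^2 - gamma(1)^2 = (6.9519)^2 - (-4.4466)^2 = 48.32891361 - 19.77225156 = 28.55666205
  phi_hat_1 = [gamma(1) gamma(0) - gamma(1) gamma(2)] / det = [(-4.4466)(6.9519) - (-4.4466)(3.5096)] / 28.55666205 = -15.30653118 / 28.55666205 = -0.536
  phi_hat_2 = [gamma(0) gamma(2) - gamma(1)^2] / det = [(6.9519)(3.5096) - (-4.4466)^2] / 28.55666205 = 4.62613668 / 28.55666205 = 0.162
So phi_hat = [-0.5360, 0.1620].
Therefore phi_hat_2 = 0.1620.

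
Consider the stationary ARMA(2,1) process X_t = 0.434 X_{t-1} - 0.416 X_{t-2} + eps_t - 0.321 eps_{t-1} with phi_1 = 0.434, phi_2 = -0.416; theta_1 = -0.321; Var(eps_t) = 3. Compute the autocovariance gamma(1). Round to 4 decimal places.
\gamma(1) = 0.4321

Multiply the model equation by X_{t-k} and take expectations. With theta_0 = psi_0 = 1 and psi_j the MA(infinity) weights, this gives
  gamma(k) - sum_i phi_i gamma(k-i) = c_k,
  c_k = sigma^2 * sum_{j=k..q} theta_j psi_{j-k}   (c_k = 0 for k > q),
using gamma(-m) = gamma(m).
psi-weights needed (psi_j = theta_j + sum_i phi_i psi_{j-i}):
  psi_1 = theta_1 + phi_1 = -0.321 + (0.434) = 0.113
Right-hand sides:
  c_0 = sigma^2 (1 + theta_1 psi_1) = 3 * (1 + (-0.321)(0.113)) = 3 * 0.963727 = 2.891181
  c_1 = sigma^2 theta_1 = 3 * (-0.321) = -0.963
  c_2 = 0
Equations for k = 0, 1, 2 (AR order 2, c_2 = 0):
  (E0) gamma(0) = phi_1 gamma(1) + phi_2 gamma(2) + c_0
  (E1) gamma(1) = phi_1 gamma(0) + phi_2 gamma(1) + c_1
  (E2) gamma(2) = phi_1 gamma(1) + phi_2 gamma(0)
From (E1): gamma(1) = A gamma(0) + B with
  A = phi_1 / (1 - phi_2) = 0.434 / 1.416 = 0.306497,   B = c_1 / (1 - phi_2) = -0.963 / 1.416 = -0.680085.
Insert (E2) into (E0): gamma(0) (1 - phi_2^2) = phi_1 (1 + phi_2) gamma(1) + c_0.
  phi_1 (1 + phi_2) = (0.434)(0.584) = 0.253456,   1 - phi_2^2 = 0.826944.
Replace gamma(1) by A gamma(0) + B and collect gamma(0):
  gamma(0) [0.826944 - (0.253456)(0.306497)] = (0.253456)(-0.680085) + 2.891181
  gamma(0) * 0.74926 = 2.718809
  gamma(0) = 2.718809 / 0.74926 = 3.628657.
  gamma(1) = A gamma(0) + B = (0.306497)(3.628657) + (-0.680085) = 0.432088.
Therefore gamma(1) = 0.4321 (to 4 decimal places).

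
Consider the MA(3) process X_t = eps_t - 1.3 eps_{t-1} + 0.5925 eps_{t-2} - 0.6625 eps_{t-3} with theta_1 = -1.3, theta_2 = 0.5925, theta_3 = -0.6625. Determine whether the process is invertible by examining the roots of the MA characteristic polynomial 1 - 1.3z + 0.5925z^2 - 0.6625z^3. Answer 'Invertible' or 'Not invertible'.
\text{Not invertible}

The MA(q) characteristic polynomial is P(z) = 1 - 1.3z + 0.5925z^2 - 0.6625z^3.
Invertibility requires all roots to lie outside the unit circle, i.e. |z| > 1 for every root.
Degree 3: look for a simple real root z0 first, then factor out (1 - z/z0) and solve the remaining quadratic.
Testing z0 = 0.8: P(0.8) = 1 + (-1.3)(0.8) + (0.5925)(0.8)^2 + (-0.6625)(0.8)^3
  = 1 + (-1.04) + (0.3792) + (-0.3392) = 0.  So z_0 = 0.8 is a root, |z_0| = 0.8.
Divide out the factor (1 - 1.25 z) = (1 - z/z0) (since 1/z0 = 1.25):
  P(z) = (1 - 1.25 z)(1 + (-0.05) z + (0.53) z^2)
  [check: z-coef -0.05 - (1.25) = -1.3; z^2-coef 0.53 - (1.25)(-0.05) = 0.5925; z^3-coef -(1.25)(0.53) = -0.6625.]
Remaining roots from the quadratic factor 1 + (-0.05) z + (0.53) z^2:
  Set 1 + (-0.05) z + (0.53) z^2 = 0, i.e. a z^2 + b z + c = 0 with a = 0.53, b = -0.05, c = 1.
  Discriminant D = b^2 - 4ac = (-0.05)^2 - 4*(0.53)*1 = 0.0025 - (2.12) = -2.1175.
  D < 0, so the roots are the complex-conjugate pair z = (-b +/- i sqrt(-D)) / (2a) = 0.0472 +/- 1.3728i.
  For a conjugate pair |z|^2 = z * conj(z) = (product of roots) = c/a = 1/(0.53) = 1.886792, so |z| = sqrt(1.886792) = 1.3736 for both roots.
Moduli of all roots: 0.8000, 1.3736, 1.3736.
All moduli strictly greater than 1? No.
Verdict: Not invertible.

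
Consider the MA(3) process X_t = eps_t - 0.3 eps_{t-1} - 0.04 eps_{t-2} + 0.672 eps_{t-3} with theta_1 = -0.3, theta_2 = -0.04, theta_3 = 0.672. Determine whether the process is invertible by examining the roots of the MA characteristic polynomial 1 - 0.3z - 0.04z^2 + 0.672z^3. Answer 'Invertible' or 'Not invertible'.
\text{Invertible}

The MA(q) characteristic polynomial is P(z) = 1 - 0.3z - 0.04z^2 + 0.672z^3.
Invertibility requires all roots to lie outside the unit circle, i.e. |z| > 1 for every root.
Degree 3: look for a simple real root z0 first, then factor out (1 - z/z0) and solve the remaining quadratic.
Testing z0 = -1.25: P(-1.25) = 1 + (-0.3)(-1.25) + (-0.04)(-1.25)^2 + (0.672)(-1.25)^3
  = 1 + (0.375) + (-0.0625) + (-1.3125) = 0.  So z_0 = -1.25 is a root, |z_0| = 1.25.
Divide out the factor (1 + 0.8 z) = (1 - z/z0) (since 1/z0 = -0.8):
  P(z) = (1 + 0.8 z)(1 + (-1.1) z + (0.84) z^2)
  [check: z-coef -1.1 - (-0.8) = -0.3; z^2-coef 0.84 - (-0.8)(-1.1) = -0.04; z^3-coef -(-0.8)(0.84) = 0.672.]
Remaining roots from the quadratic factor 1 + (-1.1) z + (0.84) z^2:
  Set 1 + (-1.1) z + (0.84) z^2 = 0, i.e. a z^2 + b z + c = 0 with a = 0.84, b = -1.1, c = 1.
  Discriminant D = b^2 - 4ac = (-1.1)^2 - 4*(0.84)*1 = 1.21 - (3.36) = -2.15.
  D < 0, so the roots are the complex-conjugate pair z = (-b +/- i sqrt(-D)) / (2a) = 0.6548 +/- 0.8728i.
  For a conjugate pair |z|^2 = z * conj(z) = (product of roots) = c/a = 1/(0.84) = 1.190476, so |z| = sqrt(1.190476) = 1.0911 for both roots.
Moduli of all roots: 1.2500, 1.0911, 1.0911.
All moduli strictly greater than 1? Yes.
Verdict: Invertible.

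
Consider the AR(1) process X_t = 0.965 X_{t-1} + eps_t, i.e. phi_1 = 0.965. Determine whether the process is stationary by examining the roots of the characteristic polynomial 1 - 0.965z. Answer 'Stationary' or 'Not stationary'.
\text{Stationary}

The AR(p) characteristic polynomial is P(z) = 1 - 0.965z.
Stationarity requires all roots to lie outside the unit circle, i.e. |z| > 1 for every root.
This is linear in z: 1 + (-0.965) z = 0  =>  z = -1/(-0.965) = 1.036269,  |z| = 1.036269.
Moduli of all roots: 1.0363.
All moduli strictly greater than 1? Yes.
Verdict: Stationary.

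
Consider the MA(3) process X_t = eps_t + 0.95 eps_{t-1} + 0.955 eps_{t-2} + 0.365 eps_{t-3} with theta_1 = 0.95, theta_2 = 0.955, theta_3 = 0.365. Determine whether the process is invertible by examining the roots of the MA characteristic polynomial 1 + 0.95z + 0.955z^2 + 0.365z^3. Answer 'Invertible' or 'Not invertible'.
\text{Invertible}

The MA(q) characteristic polynomial is P(z) = 1 + 0.95z + 0.955z^2 + 0.365z^3.
Invertibility requires all roots to lie outside the unit circle, i.e. |z| > 1 for every root.
Degree 3: look for a simple real root z0 first, then factor out (1 - z/z0) and solve the remaining quadratic.
Testing z0 = -2: P(-2) = 1 + (0.95)(-2) + (0.955)(-2)^2 + (0.365)(-2)^3
  = 1 + (-1.9) + (3.82) + (-2.92) = 0.  So z_0 = -2 is a root, |z_0| = 2.
Divide out the factor (1 + 0.5 z) = (1 - z/z0) (since 1/z0 = -0.5):
  P(z) = (1 + 0.5 z)(1 + (0.45) z + (0.73) z^2)
  [check: z-coef 0.45 - (-0.5) = 0.95; z^2-coef 0.73 - (-0.5)(0.45) = 0.955; z^3-coef -(-0.5)(0.73) = 0.365.]
Remaining roots from the quadratic factor 1 + (0.45) z + (0.73) z^2:
  Set 1 + (0.45) z + (0.73) z^2 = 0, i.e. a z^2 + b z + c = 0 with a = 0.73, b = 0.45, c = 1.
  Discriminant D = b^2 - 4ac = (0.45)^2 - 4*(0.73)*1 = 0.2025 - (2.92) = -2.7175.
  D < 0, so the roots are the complex-conjugate pair z = (-b +/- i sqrt(-D)) / (2a) = -0.3082 +/- 1.1291i.
  For a conjugate pair |z|^2 = z * conj(z) = (product of roots) = c/a = 1/(0.73) = 1.369863, so |z| = sqrt(1.369863) = 1.1704 for both roots.
Moduli of all roots: 2.0000, 1.1704, 1.1704.
All moduli strictly greater than 1? Yes.
Verdict: Invertible.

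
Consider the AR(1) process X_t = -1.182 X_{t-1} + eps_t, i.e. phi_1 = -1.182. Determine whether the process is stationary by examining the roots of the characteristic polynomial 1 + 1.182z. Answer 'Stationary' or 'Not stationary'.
\text{Not stationary}

The AR(p) characteristic polynomial is P(z) = 1 + 1.182z.
Stationarity requires all roots to lie outside the unit circle, i.e. |z| > 1 for every root.
This is linear in z: 1 + (1.182) z = 0  =>  z = -1/(1.182) = -0.846024,  |z| = 0.846024.
Moduli of all roots: 0.8460.
All moduli strictly greater than 1? No.
Verdict: Not stationary.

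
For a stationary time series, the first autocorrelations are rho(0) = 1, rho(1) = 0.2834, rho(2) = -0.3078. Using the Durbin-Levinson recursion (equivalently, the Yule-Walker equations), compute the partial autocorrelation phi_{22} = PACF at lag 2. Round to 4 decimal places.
\phi_{22} = -0.4220

The PACF at lag k is phi_{kk}, the last component of the solution
to the Yule-Walker system G_k phi = r_k where
  (G_k)_{ij} = rho(|i - j|), (r_k)_i = rho(i), i,j = 1..k.
Equivalently, Durbin-Levinson gives phi_{kk} iteratively:
  phi_{11} = rho(1)
  phi_{kk} = [rho(k) - sum_{j=1..k-1} phi_{k-1,j} rho(k-j)]
            / [1 - sum_{j=1..k-1} phi_{k-1,j} rho(j)],
  phi_{k,j} = phi_{k-1,j} - phi_{kk} phi_{k-1,k-j},  j = 1..k-1.
Step k = 1:
  phi_11 = rho(1) = 0.2834.
Step k = 2:
  phi_22 = [rho(2) - phi_11 rho(1)] / [1 - phi_11 rho(1)] = [-0.3078 - (0.2834)(0.2834)] / [1 - (0.2834)(0.2834)]
         = -0.38811556 / 0.91968444 = -0.422.
Therefore phi_{22} = -0.4220.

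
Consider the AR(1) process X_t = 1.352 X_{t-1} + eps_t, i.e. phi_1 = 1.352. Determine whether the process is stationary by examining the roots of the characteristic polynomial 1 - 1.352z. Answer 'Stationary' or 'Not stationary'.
\text{Not stationary}

The AR(p) characteristic polynomial is P(z) = 1 - 1.352z.
Stationarity requires all roots to lie outside the unit circle, i.e. |z| > 1 for every root.
This is linear in z: 1 + (-1.352) z = 0  =>  z = -1/(-1.352) = 0.739645,  |z| = 0.739645.
Moduli of all roots: 0.7396.
All moduli strictly greater than 1? No.
Verdict: Not stationary.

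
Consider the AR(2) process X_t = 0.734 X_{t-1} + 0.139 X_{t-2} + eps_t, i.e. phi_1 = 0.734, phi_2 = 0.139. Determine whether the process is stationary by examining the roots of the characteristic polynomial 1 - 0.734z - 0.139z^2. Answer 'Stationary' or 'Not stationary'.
\text{Stationary}

The AR(p) characteristic polynomial is P(z) = 1 - 0.734z - 0.139z^2.
Stationarity requires all roots to lie outside the unit circle, i.e. |z| > 1 for every root.
Set 1 + (-0.734) z + (-0.139) z^2 = 0, i.e. a z^2 + b z + c = 0 with a = -0.139, b = -0.734, c = 1.
Discriminant D = b^2 - 4ac = (-0.734)^2 - 4*(-0.139)*1 = 0.538756 - (-0.556) = 1.094756.
D >= 0, so the roots are real: z = (-b +/- sqrt(D)) / (2a) = (0.734 +/- 1.046306) / (-0.278).
  z_1 = (0.734 + 1.046306) / (-0.278) = -6.404,   |z_1| = 6.404.
  z_2 = (0.734 - 1.046306) / (-0.278) = 1.1234,   |z_2| = 1.1234.
Moduli of all roots: 6.4040, 1.1234.
All moduli strictly greater than 1? Yes.
Verdict: Stationary.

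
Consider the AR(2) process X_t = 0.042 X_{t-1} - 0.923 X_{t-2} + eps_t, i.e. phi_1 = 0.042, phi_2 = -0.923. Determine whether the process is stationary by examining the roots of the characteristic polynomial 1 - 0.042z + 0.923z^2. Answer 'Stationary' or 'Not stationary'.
\text{Stationary}

The AR(p) characteristic polynomial is P(z) = 1 - 0.042z + 0.923z^2.
Stationarity requires all roots to lie outside the unit circle, i.e. |z| > 1 for every root.
Set 1 + (-0.042) z + (0.923) z^2 = 0, i.e. a z^2 + b z + c = 0 with a = 0.923, b = -0.042, c = 1.
Discriminant D = b^2 - 4ac = (-0.042)^2 - 4*(0.923)*1 = 0.001764 - (3.692) = -3.690236.
D < 0, so the roots are the complex-conjugate pair z = (-b +/- i sqrt(-D)) / (2a) = 0.0228 +/- 1.0406i.
For a conjugate pair |z|^2 = z * conj(z) = (product of roots) = c/a = 1/(0.923) = 1.083424, so |z| = sqrt(1.083424) = 1.0409 for both roots.
Moduli of all roots: 1.0409, 1.0409.
All moduli strictly greater than 1? Yes.
Verdict: Stationary.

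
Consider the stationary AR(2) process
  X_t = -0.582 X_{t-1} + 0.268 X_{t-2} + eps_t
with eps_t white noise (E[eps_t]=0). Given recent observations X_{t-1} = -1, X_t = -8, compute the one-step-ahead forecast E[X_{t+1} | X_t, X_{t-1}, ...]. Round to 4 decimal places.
E[X_{t+1} \mid \mathcal F_t] = 4.3880

For an AR(p) model X_t = c + sum_i phi_i X_{t-i} + eps_t, the
one-step-ahead conditional mean is
  E[X_{t+1} | X_t, ...] = c + sum_i phi_i X_{t+1-i}.
Substitute known values:
  E[X_{t+1} | ...] = (-0.582) * (-8) + (0.268) * (-1)
                   = 4.3880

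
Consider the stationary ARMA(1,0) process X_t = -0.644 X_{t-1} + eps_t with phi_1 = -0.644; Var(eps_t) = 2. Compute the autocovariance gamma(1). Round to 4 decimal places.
\gamma(1) = -2.2007

Multiply the model equation by X_{t-k} and take expectations. With theta_0 = psi_0 = 1 and psi_j the MA(infinity) weights, this gives
  gamma(k) - sum_i phi_i gamma(k-i) = c_k,
  c_k = sigma^2 * sum_{j=k..q} theta_j psi_{j-k}   (c_k = 0 for k > q),
using gamma(-m) = gamma(m).
Pure AR (q = 0): c_0 = sigma^2 = 2, c_k = 0 for k >= 1.
Equations for k = 0 and k = 1 (AR order 1):
  gamma(0) = phi_1 gamma(1) + c_0
  gamma(1) = phi_1 gamma(0) + c_1
Substituting the second into the first: gamma(0) (1 - phi_1^2) = c_0 + phi_1 c_1, so
  gamma(0) = c_0 / (1 - phi_1^2) = 2 / (1 - (-0.644)^2) = 2 / 0.585264 = 3.417261.
  gamma(1) = phi_1 gamma(0) = (-0.644)(3.417261) = -2.200716.
Therefore gamma(1) = -2.2007 (to 4 decimal places).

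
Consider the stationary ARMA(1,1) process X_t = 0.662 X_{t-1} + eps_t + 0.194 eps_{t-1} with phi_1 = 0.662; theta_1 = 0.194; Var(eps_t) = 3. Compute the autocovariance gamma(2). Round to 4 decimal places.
\gamma(2) = 3.4149

Multiply the model equation by X_{t-k} and take expectations. With theta_0 = psi_0 = 1 and psi_j the MA(infinity) weights, this gives
  gamma(k) - sum_i phi_i gamma(k-i) = c_k,
  c_k = sigma^2 * sum_{j=k..q} theta_j psi_{j-k}   (c_k = 0 for k > q),
using gamma(-m) = gamma(m).
psi-weights needed (psi_j = theta_j + sum_i phi_i psi_{j-i}):
  psi_1 = theta_1 + phi_1 = 0.194 + (0.662) = 0.856
Right-hand sides:
  c_0 = sigma^2 (1 + theta_1 psi_1) = 3 * (1 + (0.194)(0.856)) = 3 * 1.166064 = 3.498192
  c_1 = sigma^2 theta_1 = 3 * (0.194) = 0.582
  c_2 = 0
Equations for k = 0 and k = 1 (AR order 1):
  gamma(0) = phi_1 gamma(1) + c_0
  gamma(1) = phi_1 gamma(0) + c_1
Substituting the second into the first: gamma(0) (1 - phi_1^2) = c_0 + phi_1 c_1, so
  gamma(0) = (c_0 + phi_1 c_1) / (1 - phi_1^2) = (3.498192 + (0.662)(0.582)) / (1 - (0.662)^2) = 3.883476 / 0.561756 = 6.913101.
  gamma(1) = phi_1 gamma(0) + c_1 = (0.662)(6.913101) + (0.582) = 5.158473.
For k = 2 (> q): gamma(2) = phi_1 gamma(1) = (0.662)(5.158473) = 3.414909.
Therefore gamma(2) = 3.4149 (to 4 decimal places).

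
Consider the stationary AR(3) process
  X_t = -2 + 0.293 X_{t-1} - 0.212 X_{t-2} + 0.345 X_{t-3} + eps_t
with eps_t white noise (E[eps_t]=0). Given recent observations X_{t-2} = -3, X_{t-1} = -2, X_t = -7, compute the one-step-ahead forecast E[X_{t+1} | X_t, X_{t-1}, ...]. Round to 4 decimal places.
E[X_{t+1} \mid \mathcal F_t] = -4.6620

For an AR(p) model X_t = c + sum_i phi_i X_{t-i} + eps_t, the
one-step-ahead conditional mean is
  E[X_{t+1} | X_t, ...] = c + sum_i phi_i X_{t+1-i}.
Substitute known values:
  E[X_{t+1} | ...] = -2 + (0.293) * (-7) + (-0.212) * (-2) + (0.345) * (-3)
                   = -4.6620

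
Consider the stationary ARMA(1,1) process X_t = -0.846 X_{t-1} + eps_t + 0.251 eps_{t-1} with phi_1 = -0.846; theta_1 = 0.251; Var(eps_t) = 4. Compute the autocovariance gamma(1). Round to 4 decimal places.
\gamma(1) = -6.5942

Multiply the model equation by X_{t-k} and take expectations. With theta_0 = psi_0 = 1 and psi_j the MA(infinity) weights, this gives
  gamma(k) - sum_i phi_i gamma(k-i) = c_k,
  c_k = sigma^2 * sum_{j=k..q} theta_j psi_{j-k}   (c_k = 0 for k > q),
using gamma(-m) = gamma(m).
psi-weights needed (psi_j = theta_j + sum_i phi_i psi_{j-i}):
  psi_1 = theta_1 + phi_1 = 0.251 + (-0.846) = -0.595
Right-hand sides:
  c_0 = sigma^2 (1 + theta_1 psi_1) = 4 * (1 + (0.251)(-0.595)) = 4 * 0.850655 = 3.40262
  c_1 = sigma^2 theta_1 = 4 * (0.251) = 1.004
  c_2 = 0
Equations for k = 0 and k = 1 (AR order 1):
  gamma(0) = phi_1 gamma(1) + c_0
  gamma(1) = phi_1 gamma(0) + c_1
Substituting the second into the first: gamma(0) (1 - phi_1^2) = c_0 + phi_1 c_1, so
  gamma(0) = (c_0 + phi_1 c_1) / (1 - phi_1^2) = (3.40262 + (-0.846)(1.004)) / (1 - (-0.846)^2) = 2.553236 / 0.284284 = 8.981286.
  gamma(1) = phi_1 gamma(0) + c_1 = (-0.846)(8.981286) + (1.004) = -6.594168.
Therefore gamma(1) = -6.5942 (to 4 decimal places).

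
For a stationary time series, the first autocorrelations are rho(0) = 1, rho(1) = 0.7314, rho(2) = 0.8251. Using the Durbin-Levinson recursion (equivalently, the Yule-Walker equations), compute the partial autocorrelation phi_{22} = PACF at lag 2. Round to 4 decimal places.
\phi_{22} = 0.6239

The PACF at lag k is phi_{kk}, the last component of the solution
to the Yule-Walker system G_k phi = r_k where
  (G_k)_{ij} = rho(|i - j|), (r_k)_i = rho(i), i,j = 1..k.
Equivalently, Durbin-Levinson gives phi_{kk} iteratively:
  phi_{11} = rho(1)
  phi_{kk} = [rho(k) - sum_{j=1..k-1} phi_{k-1,j} rho(k-j)]
            / [1 - sum_{j=1..k-1} phi_{k-1,j} rho(j)],
  phi_{k,j} = phi_{k-1,j} - phi_{kk} phi_{k-1,k-j},  j = 1..k-1.
Step k = 1:
  phi_11 = rho(1) = 0.7314.
Step k = 2:
  phi_22 = [rho(2) - phi_11 rho(1)] / [1 - phi_11 rho(1)] = [0.8251 - (0.7314)(0.7314)] / [1 - (0.7314)(0.7314)]
         = 0.29015404 / 0.46505404 = 0.6239.
Therefore phi_{22} = 0.6239.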